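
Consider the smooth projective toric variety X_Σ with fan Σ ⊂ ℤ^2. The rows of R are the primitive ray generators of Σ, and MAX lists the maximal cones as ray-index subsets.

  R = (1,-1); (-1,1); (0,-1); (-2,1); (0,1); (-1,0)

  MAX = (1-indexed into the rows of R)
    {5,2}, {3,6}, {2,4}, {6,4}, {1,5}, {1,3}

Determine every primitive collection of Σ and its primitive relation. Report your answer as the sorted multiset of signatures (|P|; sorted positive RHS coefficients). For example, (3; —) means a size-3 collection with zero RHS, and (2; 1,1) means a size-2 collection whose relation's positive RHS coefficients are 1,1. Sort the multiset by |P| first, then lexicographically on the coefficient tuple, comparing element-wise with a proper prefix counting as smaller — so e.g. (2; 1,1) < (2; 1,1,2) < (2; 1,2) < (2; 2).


9 collections generate NE(X_Σ); each relation:

  P={1,2}:  v_{1} + v_{2} = 0  →  sig = (2; —)
  P={3,5}:  v_{3} + v_{5} = 0  →  sig = (2; —)
  P={1,4}:  v_{1} + v_{4} = v_{6}  →  sig = (2; 1)
  P={1,6}:  v_{1} + v_{6} = v_{3}  →  sig = (2; 1)
  P={2,3}:  v_{2} + v_{3} = v_{6}  →  sig = (2; 1)
  P={2,6}:  v_{2} + v_{6} = v_{4}  →  sig = (2; 1)
  P={5,6}:  v_{5} + v_{6} = v_{2}  →  sig = (2; 1)
  P={3,4}:  v_{3} + v_{4} = 2·v_{6}  →  sig = (2; 2)
  P={4,5}:  v_{4} + v_{5} = 2·v_{2}  →  sig = (2; 2)

Sorted signature multiset PRS(X):
[(2; —), (2; —), (2; 1), (2; 1), (2; 1), (2; 1), (2; 1), (2; 2), (2; 2)]


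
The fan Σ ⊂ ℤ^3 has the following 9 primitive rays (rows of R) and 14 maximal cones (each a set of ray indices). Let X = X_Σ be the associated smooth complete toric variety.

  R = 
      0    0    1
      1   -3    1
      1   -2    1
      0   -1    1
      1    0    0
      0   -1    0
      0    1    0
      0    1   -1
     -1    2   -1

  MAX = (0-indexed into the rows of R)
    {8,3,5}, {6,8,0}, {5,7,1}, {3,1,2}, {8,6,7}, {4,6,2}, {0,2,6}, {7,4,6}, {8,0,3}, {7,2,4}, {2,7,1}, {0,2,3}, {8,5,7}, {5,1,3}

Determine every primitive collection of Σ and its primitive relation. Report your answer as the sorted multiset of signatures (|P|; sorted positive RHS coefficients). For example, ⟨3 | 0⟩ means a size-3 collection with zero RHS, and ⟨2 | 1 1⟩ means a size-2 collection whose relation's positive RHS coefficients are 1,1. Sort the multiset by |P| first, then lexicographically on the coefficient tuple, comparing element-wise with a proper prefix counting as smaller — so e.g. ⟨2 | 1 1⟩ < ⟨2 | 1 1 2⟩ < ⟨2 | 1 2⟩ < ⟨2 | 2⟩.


Δ(Σ) — 9 vertices, 16 min non-faces:

  P={2,8}:  v_{2} + v_{8} = 0  ⇒ sig = ⟨2 | 0⟩
  P={3,7}:  v_{3} + v_{7} = 0  ⇒ sig = ⟨2 | 0⟩
  P={5,6}:  v_{5} + v_{6} = 0  ⇒ sig = ⟨2 | 0⟩
  P={0,5}:  v_{0} + v_{5} = v_{3}  ⇒ sig = ⟨2 | 1⟩
  P={0,7}:  v_{0} + v_{7} = v_{6}  ⇒ sig = ⟨2 | 1⟩
  P={1,6}:  v_{1} + v_{6} = v_{2}  ⇒ sig = ⟨2 | 1⟩
  P={1,8}:  v_{1} + v_{8} = v_{5}  ⇒ sig = ⟨2 | 1⟩
  P={2,5}:  v_{2} + v_{5} = v_{1}  ⇒ sig = ⟨2 | 1⟩
  P={3,6}:  v_{3} + v_{6} = v_{0}  ⇒ sig = ⟨2 | 1⟩
  P={0,1}:  v_{0} + v_{1} = v_{2} + v_{3}  ⇒ sig = ⟨2 | 1 1⟩
  P={3,4}:  v_{3} + v_{4} = v_{2} + v_{6}  ⇒ sig = ⟨2 | 1 1⟩
  P={4,5}:  v_{4} + v_{5} = v_{2} + v_{7}  ⇒ sig = ⟨2 | 1 1⟩
  P={4,8}:  v_{4} + v_{8} = v_{6} + v_{7}  ⇒ sig = ⟨2 | 1 1⟩
  P={0,4}:  v_{0} + v_{4} = v_{2} + 2·v_{6}  ⇒ sig = ⟨2 | 1 2⟩
  P={1,4}:  v_{1} + v_{4} = 2·v_{2} + v_{7}  ⇒ sig = ⟨2 | 1 2⟩
  P={2,6,7}:  v_{2} + v_{6} + v_{7} = v_{4}  ⇒ sig = ⟨3 | 1⟩

Signatures (|P|; sorted positive RHS coefficients), sorted:
    |P|=2: 15 collections, coeffs (), (), (), (1), (1), (1), (1), (1), (1), (1,1), (1,1), (1,1), (1,1), (1,2), (1,2)
    |P|=3: 1 collection, coeffs (1)


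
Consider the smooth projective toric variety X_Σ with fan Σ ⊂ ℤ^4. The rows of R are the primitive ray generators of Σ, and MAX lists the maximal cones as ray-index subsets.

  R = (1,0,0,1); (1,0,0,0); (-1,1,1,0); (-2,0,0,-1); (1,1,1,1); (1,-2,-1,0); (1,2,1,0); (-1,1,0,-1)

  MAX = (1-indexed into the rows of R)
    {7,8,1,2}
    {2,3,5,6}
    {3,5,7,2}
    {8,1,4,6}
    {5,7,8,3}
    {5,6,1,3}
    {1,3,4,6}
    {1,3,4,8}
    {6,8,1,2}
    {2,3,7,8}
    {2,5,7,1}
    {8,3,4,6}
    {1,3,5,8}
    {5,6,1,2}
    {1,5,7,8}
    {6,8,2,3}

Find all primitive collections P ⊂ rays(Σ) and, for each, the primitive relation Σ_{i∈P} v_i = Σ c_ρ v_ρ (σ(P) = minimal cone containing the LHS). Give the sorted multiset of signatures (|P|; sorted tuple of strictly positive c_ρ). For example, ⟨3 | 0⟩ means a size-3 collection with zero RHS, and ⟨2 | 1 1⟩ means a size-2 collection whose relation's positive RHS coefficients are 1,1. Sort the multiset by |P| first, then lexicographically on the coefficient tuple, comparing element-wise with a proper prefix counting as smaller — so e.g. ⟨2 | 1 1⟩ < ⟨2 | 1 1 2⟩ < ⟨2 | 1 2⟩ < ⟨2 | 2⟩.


Δ(Σ) — 8 vertices, 9 min non-faces:

  P = {4,5}:  v_{4} + v_{5} = v_{3}  ⟹  sig = ⟨2 | 1⟩
  P = {2,4}:  v_{2} + v_{4} = v_{3} + v_{6} + v_{8}  ⟹  sig = ⟨2 | 1 1 1⟩
  P = {4,7}:  v_{4} + v_{7} = v_{2} + v_{3} + v_{8}  ⟹  sig = ⟨2 | 1 1 1⟩
  P = {6,7}:  v_{6} + v_{7} = 2·v_{2}  ⟹  sig = ⟨2 | 2⟩
  P = {1,2,3}:  v_{1} + v_{2} + v_{3} = v_{5}  ⟹  sig = ⟨3 | 1⟩
  P = {2,5,8}:  v_{2} + v_{5} + v_{8} = v_{7}  ⟹  sig = ⟨3 | 1⟩
  P = {5,6,8}:  v_{5} + v_{6} + v_{8} = v_{2}  ⟹  sig = ⟨3 | 1⟩
  P = {1,3,7}:  v_{1} + v_{3} + v_{7} = 2·v_{5} + v_{8}  ⟹  sig = ⟨3 | 1 2⟩
  P = {1,3,6,8}:  v_{1} + v_{3} + v_{6} + v_{8} = 0  ⟹  sig = ⟨4 | 0⟩

so the primitive-relation signature multiset is
{ ⟨2 | 1⟩,  ⟨2 | 1 1 1⟩ ×2,  ⟨2 | 2⟩,  ⟨3 | 1⟩ ×3,  ⟨3 | 1 2⟩,  ⟨4 | 0⟩ }


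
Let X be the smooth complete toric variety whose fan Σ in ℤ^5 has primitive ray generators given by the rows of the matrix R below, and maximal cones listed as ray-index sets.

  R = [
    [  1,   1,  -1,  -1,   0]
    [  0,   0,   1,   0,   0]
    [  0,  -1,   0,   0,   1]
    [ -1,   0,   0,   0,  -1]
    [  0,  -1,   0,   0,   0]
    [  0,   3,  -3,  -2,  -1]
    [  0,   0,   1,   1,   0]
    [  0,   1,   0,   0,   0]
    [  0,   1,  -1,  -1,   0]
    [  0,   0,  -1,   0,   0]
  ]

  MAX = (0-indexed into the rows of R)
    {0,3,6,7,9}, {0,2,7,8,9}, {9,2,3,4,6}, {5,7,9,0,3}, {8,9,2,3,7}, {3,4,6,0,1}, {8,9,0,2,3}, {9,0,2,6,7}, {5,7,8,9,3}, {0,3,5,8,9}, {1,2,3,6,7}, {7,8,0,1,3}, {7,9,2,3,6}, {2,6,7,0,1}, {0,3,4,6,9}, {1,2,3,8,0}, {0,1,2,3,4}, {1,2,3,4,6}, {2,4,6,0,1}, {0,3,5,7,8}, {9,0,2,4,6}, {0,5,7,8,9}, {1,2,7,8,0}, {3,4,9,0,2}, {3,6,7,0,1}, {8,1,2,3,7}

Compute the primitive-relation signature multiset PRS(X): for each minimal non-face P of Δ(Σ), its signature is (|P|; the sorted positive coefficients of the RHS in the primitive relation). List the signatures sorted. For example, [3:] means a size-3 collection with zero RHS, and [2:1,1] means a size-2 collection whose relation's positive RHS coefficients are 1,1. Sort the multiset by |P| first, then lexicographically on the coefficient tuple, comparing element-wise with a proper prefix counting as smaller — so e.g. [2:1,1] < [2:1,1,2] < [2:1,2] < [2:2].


Δ(Σ) — 10 vertices, 11 min non-faces:

  • {1,9}:  v_{1} + v_{9} = 0 — sig = [2:]
  • {4,7}:  v_{4} + v_{7} = 0 — sig = [2:]
  • {6,8}:  v_{6} + v_{8} = v_{7} — sig = [2:1]
  • {4,8}:  v_{4} + v_{8} = v_{0} + v_{2} + v_{3} — sig = [2:1,1,1]
  • {1,5}:  v_{1} + v_{5} = v_{0} + v_{3} + v_{7} + v_{8} — sig = [2:1,1,1,1]
  • {4,5}:  v_{4} + v_{5} = v_{0} + v_{3} + v_{8} + v_{9} — sig = [2:1,1,1,1]
  • {5,6}:  v_{5} + v_{6} = v_{0} + v_{3} + 2·v_{7} + v_{9} — sig = [2:1,1,1,2]
  • {2,5}:  v_{2} + v_{5} = 2·v_{8} + v_{9} — sig = [2:1,2]
  • {0,2,3,6}:  v_{0} + v_{2} + v_{3} + v_{6} = 0 — sig = [4:]
  • {0,2,3,7}:  v_{0} + v_{2} + v_{3} + v_{7} = v_{8} — sig = [4:1]
  • {0,3,7,8,9}:  v_{0} + v_{3} + v_{7} + v_{8} + v_{9} = v_{5} — sig = [5:1]

Signatures (|P|; sorted positive RHS coefficients), sorted:
    |P|=2: 8 collections, coeffs (), (), (1), (1,1,1), (1,1,1,1), (1,1,1,1), (1,1,1,2), (1,2)
    |P|=4: 2 collections, coeffs (), (1)
    |P|=5: 1 collection, coeffs (1)


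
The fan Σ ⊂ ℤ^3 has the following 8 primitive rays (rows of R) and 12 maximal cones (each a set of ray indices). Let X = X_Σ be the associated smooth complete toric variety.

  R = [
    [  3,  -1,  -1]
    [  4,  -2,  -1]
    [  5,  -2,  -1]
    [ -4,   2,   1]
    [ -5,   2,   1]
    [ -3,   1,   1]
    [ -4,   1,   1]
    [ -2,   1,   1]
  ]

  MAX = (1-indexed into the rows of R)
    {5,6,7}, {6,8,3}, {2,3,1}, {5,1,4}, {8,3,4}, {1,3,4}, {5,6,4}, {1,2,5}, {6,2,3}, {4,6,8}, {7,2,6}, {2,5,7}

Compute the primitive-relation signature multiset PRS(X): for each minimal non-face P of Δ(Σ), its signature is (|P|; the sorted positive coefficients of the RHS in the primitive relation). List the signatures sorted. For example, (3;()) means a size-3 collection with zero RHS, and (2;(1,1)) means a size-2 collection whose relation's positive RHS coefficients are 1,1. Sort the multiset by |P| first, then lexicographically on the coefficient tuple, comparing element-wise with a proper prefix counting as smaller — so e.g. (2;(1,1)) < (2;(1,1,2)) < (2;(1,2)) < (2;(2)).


12 minimal non-faces of Δ(Σ) (on 8 rays):

  • {1,6}:  v_{1} + v_{6} = 0 — sig = (2;())
  • {2,4}:  v_{2} + v_{4} = 0 — sig = (2;())
  • {3,5}:  v_{3} + v_{5} = 0 — sig = (2;())
  • {1,7}:  v_{1} + v_{7} = v_{2} + v_{5} — sig = (2;(1,1))
  • {1,8}:  v_{1} + v_{8} = v_{3} + v_{4} — sig = (2;(1,1))
  • {2,8}:  v_{2} + v_{8} = v_{3} + v_{6} — sig = (2;(1,1))
  • {3,7}:  v_{3} + v_{7} = v_{2} + v_{6} — sig = (2;(1,1))
  • {4,7}:  v_{4} + v_{7} = v_{5} + v_{6} — sig = (2;(1,1))
  • {5,8}:  v_{5} + v_{8} = v_{4} + v_{6} — sig = (2;(1,1))
  • {7,8}:  v_{7} + v_{8} = 2·v_{6} — sig = (2;(2))
  • {2,5,6}:  v_{2} + v_{5} + v_{6} = v_{7} — sig = (3;(1))
  • {3,4,6}:  v_{3} + v_{4} + v_{6} = v_{8} — sig = (3;(1))

so the primitive-relation signature multiset is
    (2;())
    (2;())
    (2;())
    (2;(1,1))
    (2;(1,1))
    (2;(1,1))
    (2;(1,1))
    (2;(1,1))
    (2;(1,1))
    (2;(2))
    (3;(1))
    (3;(1))


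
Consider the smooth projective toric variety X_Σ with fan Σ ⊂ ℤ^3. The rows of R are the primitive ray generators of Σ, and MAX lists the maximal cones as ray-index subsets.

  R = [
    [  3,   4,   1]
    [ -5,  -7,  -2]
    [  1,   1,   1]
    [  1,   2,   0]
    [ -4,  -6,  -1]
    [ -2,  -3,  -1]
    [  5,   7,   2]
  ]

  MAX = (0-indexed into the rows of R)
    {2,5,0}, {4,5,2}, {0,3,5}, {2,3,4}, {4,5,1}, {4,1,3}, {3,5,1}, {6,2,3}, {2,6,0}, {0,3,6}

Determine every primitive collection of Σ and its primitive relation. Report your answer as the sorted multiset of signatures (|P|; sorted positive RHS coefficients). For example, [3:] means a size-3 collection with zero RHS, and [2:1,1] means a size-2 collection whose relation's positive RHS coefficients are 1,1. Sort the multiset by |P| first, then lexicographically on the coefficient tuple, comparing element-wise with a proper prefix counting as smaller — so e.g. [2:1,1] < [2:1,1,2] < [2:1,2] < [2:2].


9 collections generate NE(X_Σ); each relation:

  • {1,6}:  v_{1} + v_{6} = 0  →  sig = [2:]
  • {0,1}:  v_{0} + v_{1} = v_{5}  →  sig = [2:1]
  • {1,2}:  v_{1} + v_{2} = v_{4}  →  sig = [2:1]
  • {4,6}:  v_{4} + v_{6} = v_{2}  →  sig = [2:1]
  • {5,6}:  v_{5} + v_{6} = v_{0}  →  sig = [2:1]
  • {0,4}:  v_{0} + v_{4} = v_{2} + v_{5}  →  sig = [2:1,1]
  • {2,3,5}:  v_{2} + v_{3} + v_{5} = 0  →  sig = [3:]
  • {0,2,3}:  v_{0} + v_{2} + v_{3} = v_{6}  →  sig = [3:1]
  • {3,4,5}:  v_{3} + v_{4} + v_{5} = v_{1}  →  sig = [3:1]

Sorted signature multiset PRS(X):
[[2:], [2:1], [2:1], [2:1], [2:1], [2:1,1], [3:], [3:1], [3:1]]


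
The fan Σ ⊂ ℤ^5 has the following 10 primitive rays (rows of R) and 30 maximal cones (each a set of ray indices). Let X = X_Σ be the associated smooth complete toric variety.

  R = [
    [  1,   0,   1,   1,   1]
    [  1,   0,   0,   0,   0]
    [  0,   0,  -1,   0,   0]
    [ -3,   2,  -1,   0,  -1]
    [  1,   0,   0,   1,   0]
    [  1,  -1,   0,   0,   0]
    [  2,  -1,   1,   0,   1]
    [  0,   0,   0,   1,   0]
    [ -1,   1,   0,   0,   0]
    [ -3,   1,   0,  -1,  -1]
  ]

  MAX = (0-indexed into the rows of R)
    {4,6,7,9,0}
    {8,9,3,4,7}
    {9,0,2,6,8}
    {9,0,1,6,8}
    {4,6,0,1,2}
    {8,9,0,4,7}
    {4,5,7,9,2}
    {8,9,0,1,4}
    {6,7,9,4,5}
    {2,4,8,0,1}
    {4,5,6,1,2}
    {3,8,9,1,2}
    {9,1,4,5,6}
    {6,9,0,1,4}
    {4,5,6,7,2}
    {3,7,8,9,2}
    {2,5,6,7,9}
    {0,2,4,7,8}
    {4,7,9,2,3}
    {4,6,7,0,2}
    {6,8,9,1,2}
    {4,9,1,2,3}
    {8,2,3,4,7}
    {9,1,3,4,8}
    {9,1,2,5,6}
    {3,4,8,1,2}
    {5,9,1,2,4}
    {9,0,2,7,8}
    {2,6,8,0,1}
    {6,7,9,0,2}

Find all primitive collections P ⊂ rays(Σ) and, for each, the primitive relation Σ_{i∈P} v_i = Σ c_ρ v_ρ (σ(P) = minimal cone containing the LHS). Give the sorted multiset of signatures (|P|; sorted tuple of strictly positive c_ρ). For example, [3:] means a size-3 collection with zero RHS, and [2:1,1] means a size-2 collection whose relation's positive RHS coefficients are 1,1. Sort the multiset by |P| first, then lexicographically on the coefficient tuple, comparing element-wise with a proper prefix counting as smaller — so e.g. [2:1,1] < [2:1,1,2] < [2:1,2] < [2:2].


12 collections generate NE(X_Σ); each relation:

  • {5,8}:  v_{5} + v_{8} = 0 ; sig = [2:]
  • {1,7}:  v_{1} + v_{7} = v_{4} ; sig = [2:1]
  • {3,6}:  v_{3} + v_{6} = v_{8} ; sig = [2:1]
  • {0,5}:  v_{0} + v_{5} = v_{6} + v_{7} ; sig = [2:1,1]
  • {3,5}:  v_{3} + v_{5} = v_{2} + v_{4} + v_{9} ; sig = [2:1,1,1]
  • {0,3}:  v_{0} + v_{3} = v_{7} + 2·v_{8} ; sig = [2:1,2]
  • {6,7,8}:  v_{6} + v_{7} + v_{8} = v_{0} ; sig = [3:1]
  • {4,6,8}:  v_{4} + v_{6} + v_{8} = v_{0} + v_{1} ; sig = [3:1,1]
  • {2,4,6,9}:  v_{2} + v_{4} + v_{6} + v_{9} = 0 ; sig = [4:]
  • {0,1,2,9}:  v_{0} + v_{1} + v_{2} + v_{9} = v_{8} ; sig = [4:1]
  • {2,4,8,9}:  v_{2} + v_{4} + v_{8} + v_{9} = v_{3} ; sig = [4:1]
  • {0,2,4,9}:  v_{0} + v_{2} + v_{4} + v_{9} = v_{7} + v_{8} ; sig = [4:1,1]

so the primitive-relation signature multiset is
    [2:]
    [2:1]
    [2:1]
    [2:1,1]
    [2:1,1,1]
    [2:1,2]
    [3:1]
    [3:1,1]
    [4:]
    [4:1]
    [4:1]
    [4:1,1]


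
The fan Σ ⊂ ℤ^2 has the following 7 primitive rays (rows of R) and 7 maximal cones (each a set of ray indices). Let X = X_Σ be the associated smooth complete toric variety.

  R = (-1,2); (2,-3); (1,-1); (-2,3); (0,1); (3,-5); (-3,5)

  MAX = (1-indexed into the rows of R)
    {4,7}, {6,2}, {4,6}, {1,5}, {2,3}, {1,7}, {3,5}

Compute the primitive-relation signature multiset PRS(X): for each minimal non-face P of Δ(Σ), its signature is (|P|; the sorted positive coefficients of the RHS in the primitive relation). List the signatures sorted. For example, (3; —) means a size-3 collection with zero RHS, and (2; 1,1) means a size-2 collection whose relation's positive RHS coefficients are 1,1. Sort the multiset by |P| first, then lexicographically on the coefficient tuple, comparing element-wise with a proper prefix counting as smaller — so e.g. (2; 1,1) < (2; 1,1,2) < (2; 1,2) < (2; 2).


|primitive collections| = 14. Relations:

  P = {2,4}:  v_{2} + v_{4} = 0  ⇒ sig = (2; —)
  P = {6,7}:  v_{6} + v_{7} = 0  ⇒ sig = (2; —)
  P = {1,2}:  v_{1} + v_{2} = v_{3}  ⇒ sig = (2; 1)
  P = {1,3}:  v_{1} + v_{3} = v_{5}  ⇒ sig = (2; 1)
  P = {1,4}:  v_{1} + v_{4} = v_{7}  ⇒ sig = (2; 1)
  P = {1,6}:  v_{1} + v_{6} = v_{2}  ⇒ sig = (2; 1)
  P = {2,7}:  v_{2} + v_{7} = v_{1}  ⇒ sig = (2; 1)
  P = {3,4}:  v_{3} + v_{4} = v_{1}  ⇒ sig = (2; 1)
  P = {5,6}:  v_{5} + v_{6} = v_{2} + v_{3}  ⇒ sig = (2; 1,1)
  P = {2,5}:  v_{2} + v_{5} = 2·v_{3}  ⇒ sig = (2; 2)
  P = {3,6}:  v_{3} + v_{6} = 2·v_{2}  ⇒ sig = (2; 2)
  P = {3,7}:  v_{3} + v_{7} = 2·v_{1}  ⇒ sig = (2; 2)
  P = {4,5}:  v_{4} + v_{5} = 2·v_{1}  ⇒ sig = (2; 2)
  P = {5,7}:  v_{5} + v_{7} = 3·v_{1}  ⇒ sig = (2; 3)

so the primitive-relation signature multiset is
{ (2; —) ×2,  (2; 1) ×6,  (2; 1,1),  (2; 2) ×4,  (2; 3) }


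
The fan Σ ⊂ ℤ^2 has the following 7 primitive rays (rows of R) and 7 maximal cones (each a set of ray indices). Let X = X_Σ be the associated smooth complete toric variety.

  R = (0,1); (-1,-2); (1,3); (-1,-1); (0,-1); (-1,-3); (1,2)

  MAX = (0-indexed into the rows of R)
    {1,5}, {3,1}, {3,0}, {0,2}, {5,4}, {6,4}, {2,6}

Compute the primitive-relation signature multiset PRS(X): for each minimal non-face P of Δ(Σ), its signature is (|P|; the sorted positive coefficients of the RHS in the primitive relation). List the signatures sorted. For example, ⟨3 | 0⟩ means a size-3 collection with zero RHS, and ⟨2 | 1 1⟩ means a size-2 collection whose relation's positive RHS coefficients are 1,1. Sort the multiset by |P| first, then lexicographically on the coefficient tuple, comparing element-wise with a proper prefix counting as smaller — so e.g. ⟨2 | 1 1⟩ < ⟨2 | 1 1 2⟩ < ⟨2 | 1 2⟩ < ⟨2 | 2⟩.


Σ has 14 primitive collections:

  P = {0,4}:  v_{0} + v_{4} = 0 — sig = ⟨2 | 0⟩
  P = {1,6}:  v_{1} + v_{6} = 0 — sig = ⟨2 | 0⟩
  P = {2,5}:  v_{2} + v_{5} = 0 — sig = ⟨2 | 0⟩
  P = {0,1}:  v_{0} + v_{1} = v_{3} — sig = ⟨2 | 1⟩
  P = {0,5}:  v_{0} + v_{5} = v_{1} — sig = ⟨2 | 1⟩
  P = {0,6}:  v_{0} + v_{6} = v_{2} — sig = ⟨2 | 1⟩
  P = {1,2}:  v_{1} + v_{2} = v_{0} — sig = ⟨2 | 1⟩
  P = {1,4}:  v_{1} + v_{4} = v_{5} — sig = ⟨2 | 1⟩
  P = {2,4}:  v_{2} + v_{4} = v_{6} — sig = ⟨2 | 1⟩
  P = {3,4}:  v_{3} + v_{4} = v_{1} — sig = ⟨2 | 1⟩
  P = {3,6}:  v_{3} + v_{6} = v_{0} — sig = ⟨2 | 1⟩
  P = {5,6}:  v_{5} + v_{6} = v_{4} — sig = ⟨2 | 1⟩
  P = {2,3}:  v_{2} + v_{3} = 2·v_{0} — sig = ⟨2 | 2⟩
  P = {3,5}:  v_{3} + v_{5} = 2·v_{1} — sig = ⟨2 | 2⟩

Hence PRS(X_Σ) =
{ ⟨2 | 0⟩ ×3,  ⟨2 | 1⟩ ×9,  ⟨2 | 2⟩ ×2 }


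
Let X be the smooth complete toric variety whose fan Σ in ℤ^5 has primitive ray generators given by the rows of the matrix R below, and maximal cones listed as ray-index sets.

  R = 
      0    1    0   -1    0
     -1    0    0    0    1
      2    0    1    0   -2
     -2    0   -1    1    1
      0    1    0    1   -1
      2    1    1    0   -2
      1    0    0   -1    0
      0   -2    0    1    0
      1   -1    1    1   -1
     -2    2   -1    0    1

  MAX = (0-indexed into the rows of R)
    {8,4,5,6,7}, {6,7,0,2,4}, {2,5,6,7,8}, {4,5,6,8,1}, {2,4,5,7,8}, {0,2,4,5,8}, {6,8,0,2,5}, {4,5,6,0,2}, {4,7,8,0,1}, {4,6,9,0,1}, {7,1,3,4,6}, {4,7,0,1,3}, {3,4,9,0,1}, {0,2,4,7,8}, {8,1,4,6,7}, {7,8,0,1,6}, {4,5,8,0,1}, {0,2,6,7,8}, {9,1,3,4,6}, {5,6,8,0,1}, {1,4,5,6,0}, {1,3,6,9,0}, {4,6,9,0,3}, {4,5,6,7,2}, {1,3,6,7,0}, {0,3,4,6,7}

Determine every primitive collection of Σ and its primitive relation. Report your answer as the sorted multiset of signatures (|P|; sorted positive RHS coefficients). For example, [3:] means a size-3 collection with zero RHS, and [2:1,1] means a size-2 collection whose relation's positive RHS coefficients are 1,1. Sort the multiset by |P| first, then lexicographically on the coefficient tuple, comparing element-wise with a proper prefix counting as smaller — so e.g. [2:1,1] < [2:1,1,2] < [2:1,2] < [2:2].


Σ has 14 primitive collections:

  • {3,5}:  v_{3} + v_{5} = v_{4}  ⇒ sig = [2:1]
  • {7,9}:  v_{7} + v_{9} = v_{3}  ⇒ sig = [2:1]
  • {1,2}:  v_{1} + v_{2} = v_{0} + v_{8}  ⇒ sig = [2:1,1]
  • {2,9}:  v_{2} + v_{9} = v_{0} + v_{4}  ⇒ sig = [2:1,1]
  • {8,9}:  v_{8} + v_{9} = v_{1} + v_{4}  ⇒ sig = [2:1,1]
  • {2,3}:  v_{2} + v_{3} = v_{0} + v_{4} + v_{7}  ⇒ sig = [2:1,1,1]
  • {3,8}:  v_{3} + v_{8} = v_{1} + v_{4} + v_{7}  ⇒ sig = [2:1,1,1]
  • {5,9}:  v_{5} + v_{9} = v_{0} + v_{1} + 2·v_{4} + v_{6}  ⇒ sig = [2:1,1,1,2]
  • {0,5,7}:  v_{0} + v_{5} + v_{7} = v_{2}  ⇒ sig = [3:1]
  • {1,5,7}:  v_{1} + v_{5} + v_{7} = v_{8}  ⇒ sig = [3:1]
  • {0,4,6,8}:  v_{0} + v_{4} + v_{6} + v_{8} = v_{5}  ⇒ sig = [4:1]
  • {2,4,6,8}:  v_{2} + v_{4} + v_{6} + v_{8} = 2·v_{5} + v_{7}  ⇒ sig = [4:1,2]
  • {0,1,4,6,7}:  v_{0} + v_{1} + v_{4} + v_{6} + v_{7} = 0  ⇒ sig = [5:]
  • {0,1,3,4,6}:  v_{0} + v_{1} + v_{3} + v_{4} + v_{6} = v_{9}  ⇒ sig = [5:1]

Sorted signature multiset PRS(X):
    |P|=2: 8 collections, coeffs (1), (1), (1,1), (1,1), (1,1), (1,1,1), (1,1,1), (1,1,1,2)
    |P|=3: 2 collections, coeffs (1), (1)
    |P|=4: 2 collections, coeffs (1), (1,2)
    |P|=5: 2 collections, coeffs (), (1)


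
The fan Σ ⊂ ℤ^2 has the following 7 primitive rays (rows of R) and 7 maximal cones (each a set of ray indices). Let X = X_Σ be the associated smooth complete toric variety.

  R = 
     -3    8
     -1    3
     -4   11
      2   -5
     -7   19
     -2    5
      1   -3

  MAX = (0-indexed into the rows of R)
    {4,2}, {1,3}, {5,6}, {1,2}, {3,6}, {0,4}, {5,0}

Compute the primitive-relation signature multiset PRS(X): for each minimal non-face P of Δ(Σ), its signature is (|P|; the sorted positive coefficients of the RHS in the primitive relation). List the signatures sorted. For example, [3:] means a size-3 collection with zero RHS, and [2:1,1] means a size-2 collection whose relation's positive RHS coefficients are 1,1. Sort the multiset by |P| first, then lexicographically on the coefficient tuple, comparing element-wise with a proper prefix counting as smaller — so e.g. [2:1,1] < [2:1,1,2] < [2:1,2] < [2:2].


Σ has 14 primitive collections:

  {1,6}:  v_{1} + v_{6} = 0 ; sig = [2:]
  {3,5}:  v_{3} + v_{5} = 0 ; sig = [2:]
  {0,1}:  v_{0} + v_{1} = v_{2} ; sig = [2:1]
  {0,2}:  v_{0} + v_{2} = v_{4} ; sig = [2:1]
  {0,3}:  v_{0} + v_{3} = v_{1} ; sig = [2:1]
  {0,6}:  v_{0} + v_{6} = v_{5} ; sig = [2:1]
  {1,5}:  v_{1} + v_{5} = v_{0} ; sig = [2:1]
  {2,6}:  v_{2} + v_{6} = v_{0} ; sig = [2:1]
  {3,4}:  v_{3} + v_{4} = v_{1} + v_{2} ; sig = [2:1,1]
  {1,4}:  v_{1} + v_{4} = 2·v_{2} ; sig = [2:2]
  {2,3}:  v_{2} + v_{3} = 2·v_{1} ; sig = [2:2]
  {2,5}:  v_{2} + v_{5} = 2·v_{0} ; sig = [2:2]
  {4,6}:  v_{4} + v_{6} = 2·v_{0} ; sig = [2:2]
  {4,5}:  v_{4} + v_{5} = 3·v_{0} ; sig = [2:3]

Sorted signature multiset PRS(X):
[[2:], [2:], [2:1], [2:1], [2:1], [2:1], [2:1], [2:1], [2:1,1], [2:2], [2:2], [2:2], [2:2], [2:3]]


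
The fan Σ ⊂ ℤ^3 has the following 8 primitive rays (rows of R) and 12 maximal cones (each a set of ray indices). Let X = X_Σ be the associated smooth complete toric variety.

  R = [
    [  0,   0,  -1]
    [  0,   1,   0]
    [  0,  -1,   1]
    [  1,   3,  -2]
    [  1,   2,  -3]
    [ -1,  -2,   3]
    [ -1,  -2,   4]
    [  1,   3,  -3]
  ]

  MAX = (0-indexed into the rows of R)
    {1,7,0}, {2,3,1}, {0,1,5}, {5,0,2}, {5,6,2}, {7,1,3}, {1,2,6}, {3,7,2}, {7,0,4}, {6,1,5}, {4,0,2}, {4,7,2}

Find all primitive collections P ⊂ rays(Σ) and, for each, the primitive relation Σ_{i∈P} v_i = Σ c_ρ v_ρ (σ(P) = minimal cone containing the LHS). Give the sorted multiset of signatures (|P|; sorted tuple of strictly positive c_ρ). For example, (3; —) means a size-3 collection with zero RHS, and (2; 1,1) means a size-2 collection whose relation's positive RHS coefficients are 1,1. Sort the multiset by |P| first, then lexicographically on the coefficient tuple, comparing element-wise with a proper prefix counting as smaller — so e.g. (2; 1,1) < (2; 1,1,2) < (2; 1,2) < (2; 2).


14 collections generate NE(X_Σ); each relation:

  P = {4,5}:  v_{4} + v_{5} = 0  ⟹  sig = (2; —)
  P = {0,3}:  v_{0} + v_{3} = v_{7}  ⟹  sig = (2; 1)
  P = {0,6}:  v_{0} + v_{6} = v_{5}  ⟹  sig = (2; 1)
  P = {1,4}:  v_{1} + v_{4} = v_{7}  ⟹  sig = (2; 1)
  P = {5,7}:  v_{5} + v_{7} = v_{1}  ⟹  sig = (2; 1)
  P = {4,6}:  v_{4} + v_{6} = v_{1} + v_{2}  ⟹  sig = (2; 1,1)
  P = {3,4}:  v_{3} + v_{4} = v_{2} + 2·v_{7}  ⟹  sig = (2; 1,2)
  P = {3,5}:  v_{3} + v_{5} = 2·v_{1} + v_{2}  ⟹  sig = (2; 1,2)
  P = {6,7}:  v_{6} + v_{7} = 2·v_{1} + v_{2}  ⟹  sig = (2; 1,2)
  P = {3,6}:  v_{3} + v_{6} = 3·v_{1} + 2·v_{2}  ⟹  sig = (2; 2,3)
  P = {0,1,2}:  v_{0} + v_{1} + v_{2} = 0  ⟹  sig = (3; —)
  P = {0,2,7}:  v_{0} + v_{2} + v_{7} = v_{4}  ⟹  sig = (3; 1)
  P = {1,2,5}:  v_{1} + v_{2} + v_{5} = v_{6}  ⟹  sig = (3; 1)
  P = {1,2,7}:  v_{1} + v_{2} + v_{7} = v_{3}  ⟹  sig = (3; 1)

Sorted signature multiset PRS(X):
    |P|=2: 10 collections, coeffs (), (1), (1), (1), (1), (1,1), (1,2), (1,2), (1,2), (2,3)
    |P|=3: 4 collections, coeffs (), (1), (1), (1)


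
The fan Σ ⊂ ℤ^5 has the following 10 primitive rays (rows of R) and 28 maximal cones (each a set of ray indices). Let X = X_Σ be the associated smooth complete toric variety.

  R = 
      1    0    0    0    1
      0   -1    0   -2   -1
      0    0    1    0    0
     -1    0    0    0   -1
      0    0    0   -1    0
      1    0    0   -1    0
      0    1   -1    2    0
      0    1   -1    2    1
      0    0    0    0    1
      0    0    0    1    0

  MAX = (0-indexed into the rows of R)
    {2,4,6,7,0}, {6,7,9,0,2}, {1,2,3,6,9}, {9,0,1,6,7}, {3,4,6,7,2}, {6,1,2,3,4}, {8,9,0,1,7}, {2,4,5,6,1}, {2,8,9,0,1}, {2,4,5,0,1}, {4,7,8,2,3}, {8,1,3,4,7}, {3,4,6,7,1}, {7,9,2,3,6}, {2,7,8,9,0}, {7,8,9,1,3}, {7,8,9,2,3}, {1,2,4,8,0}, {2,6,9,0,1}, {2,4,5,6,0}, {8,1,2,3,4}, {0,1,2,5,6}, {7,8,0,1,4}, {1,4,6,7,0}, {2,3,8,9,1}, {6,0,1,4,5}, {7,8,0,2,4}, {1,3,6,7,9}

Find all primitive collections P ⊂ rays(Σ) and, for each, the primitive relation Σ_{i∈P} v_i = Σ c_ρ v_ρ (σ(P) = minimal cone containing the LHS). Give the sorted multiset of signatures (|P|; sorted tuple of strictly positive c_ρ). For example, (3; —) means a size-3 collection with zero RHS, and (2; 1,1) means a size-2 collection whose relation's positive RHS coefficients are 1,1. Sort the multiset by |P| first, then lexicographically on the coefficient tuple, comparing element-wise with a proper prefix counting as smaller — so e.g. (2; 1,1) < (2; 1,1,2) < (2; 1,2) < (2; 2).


Primitive collections (9):

  P = {0,3}:  v_{0} + v_{3} = 0 ; sig = (2; —)
  P = {4,9}:  v_{4} + v_{9} = 0 ; sig = (2; —)
  P = {6,8}:  v_{6} + v_{8} = v_{7} ; sig = (2; 1)
  P = {5,8}:  v_{5} + v_{8} = v_{0} + v_{4} ; sig = (2; 1,1)
  P = {5,7}:  v_{5} + v_{7} = v_{0} + v_{4} + v_{6} ; sig = (2; 1,1,1)
  P = {3,5}:  v_{3} + v_{5} = v_{1} + v_{2} + v_{4} + v_{6} ; sig = (2; 1,1,1,1)
  P = {5,9}:  v_{5} + v_{9} = v_{0} + v_{1} + v_{2} + v_{6} ; sig = (2; 1,1,1,1)
  P = {1,2,7}:  v_{1} + v_{2} + v_{7} = 0 ; sig = (3; —)
  P = {0,1,2,4,6}:  v_{0} + v_{1} + v_{2} + v_{4} + v_{6} = v_{5} ; sig = (5; 1)

Signatures (|P|; sorted positive RHS coefficients), sorted:
    (2; —)
    (2; —)
    (2; 1)
    (2; 1,1)
    (2; 1,1,1)
    (2; 1,1,1,1)
    (2; 1,1,1,1)
    (3; —)
    (5; 1)


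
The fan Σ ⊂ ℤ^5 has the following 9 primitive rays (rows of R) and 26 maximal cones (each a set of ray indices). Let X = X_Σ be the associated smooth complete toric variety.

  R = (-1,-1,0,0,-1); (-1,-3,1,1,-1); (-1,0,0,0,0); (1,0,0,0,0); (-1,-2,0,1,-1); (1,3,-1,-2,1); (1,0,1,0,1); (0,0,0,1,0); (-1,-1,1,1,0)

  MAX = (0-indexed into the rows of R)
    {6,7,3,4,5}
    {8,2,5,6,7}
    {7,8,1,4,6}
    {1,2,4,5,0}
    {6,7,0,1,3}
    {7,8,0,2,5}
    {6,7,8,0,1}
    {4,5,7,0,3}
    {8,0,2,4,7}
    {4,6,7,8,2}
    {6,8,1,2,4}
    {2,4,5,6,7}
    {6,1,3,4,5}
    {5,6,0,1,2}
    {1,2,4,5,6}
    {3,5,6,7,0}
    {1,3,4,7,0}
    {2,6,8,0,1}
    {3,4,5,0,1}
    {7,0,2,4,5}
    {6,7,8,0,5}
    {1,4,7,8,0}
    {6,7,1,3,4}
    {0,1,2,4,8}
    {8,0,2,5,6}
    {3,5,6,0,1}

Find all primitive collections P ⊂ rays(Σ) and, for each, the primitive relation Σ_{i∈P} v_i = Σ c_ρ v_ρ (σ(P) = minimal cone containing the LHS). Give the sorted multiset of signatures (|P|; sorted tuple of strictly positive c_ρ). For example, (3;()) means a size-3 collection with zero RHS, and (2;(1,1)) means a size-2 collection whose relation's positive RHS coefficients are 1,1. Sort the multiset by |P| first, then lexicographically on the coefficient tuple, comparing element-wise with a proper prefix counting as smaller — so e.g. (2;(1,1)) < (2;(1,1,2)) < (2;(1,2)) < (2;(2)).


Δ(Σ) — 9 vertices, 8 min non-faces:

  • {2,3}:  v_{2} + v_{3} = 0 ; sig = (2;())
  • {3,8}:  v_{3} + v_{8} = v_{0} + v_{6} + v_{7} ; sig = (2;(1,1,1))
  • {1,5,7}:  v_{1} + v_{5} + v_{7} = 0 ; sig = (3;())
  • {0,4,6}:  v_{0} + v_{4} + v_{6} = v_{1} ; sig = (3;(1))
  • {4,5,8}:  v_{4} + v_{5} + v_{8} = v_{2} ; sig = (3;(1))
  • {1,2,7}:  v_{1} + v_{2} + v_{7} = v_{4} + v_{8} ; sig = (3;(1,1))
  • {1,5,8}:  v_{1} + v_{5} + v_{8} = v_{0} + v_{2} + v_{6} ; sig = (3;(1,1,1))
  • {0,2,6,7}:  v_{0} + v_{2} + v_{6} + v_{7} = v_{8} ; sig = (4;(1))

so the primitive-relation signature multiset is
{ (2;()),  (2;(1,1,1)),  (3;()),  (3;(1)) ×2,  (3;(1,1)),  (3;(1,1,1)),  (4;(1)) }


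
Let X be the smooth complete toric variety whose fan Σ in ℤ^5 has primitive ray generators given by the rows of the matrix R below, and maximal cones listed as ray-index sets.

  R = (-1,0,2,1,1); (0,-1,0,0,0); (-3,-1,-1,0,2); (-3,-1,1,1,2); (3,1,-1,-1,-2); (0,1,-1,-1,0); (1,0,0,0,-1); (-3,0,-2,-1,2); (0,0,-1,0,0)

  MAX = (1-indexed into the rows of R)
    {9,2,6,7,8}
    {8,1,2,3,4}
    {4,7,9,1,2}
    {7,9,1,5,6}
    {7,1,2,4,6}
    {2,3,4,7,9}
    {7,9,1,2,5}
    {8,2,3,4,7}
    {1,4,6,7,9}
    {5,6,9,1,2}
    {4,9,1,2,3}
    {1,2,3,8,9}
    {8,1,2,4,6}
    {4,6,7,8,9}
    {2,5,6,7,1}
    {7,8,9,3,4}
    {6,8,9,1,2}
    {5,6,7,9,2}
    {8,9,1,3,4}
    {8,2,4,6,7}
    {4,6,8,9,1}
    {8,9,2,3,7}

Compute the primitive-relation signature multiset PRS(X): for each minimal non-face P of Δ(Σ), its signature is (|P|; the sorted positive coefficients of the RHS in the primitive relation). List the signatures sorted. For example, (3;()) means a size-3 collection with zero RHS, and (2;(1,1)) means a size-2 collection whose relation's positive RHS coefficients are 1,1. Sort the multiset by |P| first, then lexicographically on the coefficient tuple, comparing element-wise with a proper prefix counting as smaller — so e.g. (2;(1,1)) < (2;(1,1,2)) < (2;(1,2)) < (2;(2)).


Δ(Σ) — 9 vertices, 9 min non-faces:

  P={4,5}:  v_{4} + v_{5} = 0  ⇒ sig = (2;())
  P={3,6}:  v_{3} + v_{6} = v_{8}  ⇒ sig = (2;(1))
  P={3,5}:  v_{3} + v_{5} = v_{2} + v_{6} + v_{9}  ⇒ sig = (2;(1,1,1))
  P={5,8}:  v_{5} + v_{8} = v_{2} + 2·v_{6} + v_{9}  ⇒ sig = (2;(1,1,2))
  P={1,3,7}:  v_{1} + v_{3} + v_{7} = v_{4}  ⇒ sig = (3;(1))
  P={1,7,8}:  v_{1} + v_{7} + v_{8} = v_{4} + v_{6}  ⇒ sig = (3;(1,1))
  P={2,4,6,9}:  v_{2} + v_{4} + v_{6} + v_{9} = v_{3}  ⇒ sig = (4;(1))
  P={2,4,8,9}:  v_{2} + v_{4} + v_{8} + v_{9} = 2·v_{3}  ⇒ sig = (4;(2))
  P={1,2,6,7,9}:  v_{1} + v_{2} + v_{6} + v_{7} + v_{9} = 0  ⇒ sig = (5;())

so the primitive-relation signature multiset is
    (2;())
    (2;(1))
    (2;(1,1,1))
    (2;(1,1,2))
    (3;(1))
    (3;(1,1))
    (4;(1))
    (4;(2))
    (5;())


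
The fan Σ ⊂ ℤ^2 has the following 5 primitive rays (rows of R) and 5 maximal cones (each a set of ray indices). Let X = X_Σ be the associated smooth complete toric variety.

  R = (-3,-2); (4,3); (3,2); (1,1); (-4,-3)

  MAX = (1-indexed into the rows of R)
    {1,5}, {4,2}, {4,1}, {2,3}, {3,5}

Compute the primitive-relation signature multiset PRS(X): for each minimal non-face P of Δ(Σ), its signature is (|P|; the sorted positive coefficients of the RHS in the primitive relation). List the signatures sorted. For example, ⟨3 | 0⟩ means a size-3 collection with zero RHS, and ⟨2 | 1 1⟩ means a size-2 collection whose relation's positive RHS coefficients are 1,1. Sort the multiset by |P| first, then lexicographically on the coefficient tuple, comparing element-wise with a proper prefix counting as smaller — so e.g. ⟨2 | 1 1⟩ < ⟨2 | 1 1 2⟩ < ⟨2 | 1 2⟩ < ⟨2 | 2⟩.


Δ(Σ) — 5 vertices, 5 min non-faces:

  • {1,3}:  v_{1} + v_{3} = 0  →  sig = ⟨2 | 0⟩
  • {2,5}:  v_{2} + v_{5} = 0  →  sig = ⟨2 | 0⟩
  • {1,2}:  v_{1} + v_{2} = v_{4}  →  sig = ⟨2 | 1⟩
  • {3,4}:  v_{3} + v_{4} = v_{2}  →  sig = ⟨2 | 1⟩
  • {4,5}:  v_{4} + v_{5} = v_{1}  →  sig = ⟨2 | 1⟩

Signatures (|P|; sorted positive RHS coefficients), sorted:
    |P|=2: 5 collections, coeffs (), (), (1), (1), (1)


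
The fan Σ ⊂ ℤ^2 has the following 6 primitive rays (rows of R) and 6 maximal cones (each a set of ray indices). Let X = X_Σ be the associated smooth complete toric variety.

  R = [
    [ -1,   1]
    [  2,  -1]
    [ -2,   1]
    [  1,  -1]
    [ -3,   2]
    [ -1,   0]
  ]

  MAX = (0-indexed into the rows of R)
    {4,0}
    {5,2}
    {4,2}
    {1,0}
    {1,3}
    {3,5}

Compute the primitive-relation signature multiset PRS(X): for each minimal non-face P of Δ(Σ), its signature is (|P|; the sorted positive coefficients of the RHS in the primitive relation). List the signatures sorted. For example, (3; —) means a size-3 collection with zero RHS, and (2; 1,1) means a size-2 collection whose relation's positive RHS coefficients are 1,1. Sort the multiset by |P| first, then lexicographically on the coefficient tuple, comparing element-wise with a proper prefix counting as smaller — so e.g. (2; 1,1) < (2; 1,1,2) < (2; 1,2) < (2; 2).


Minimal non-faces — 9 found among 6 rays, 6 max cones:

  P={0,3}:  v_{0} + v_{3} = 0  →  sig = (2; —)
  P={1,2}:  v_{1} + v_{2} = 0  →  sig = (2; —)
  P={0,2}:  v_{0} + v_{2} = v_{4}  →  sig = (2; 1)
  P={0,5}:  v_{0} + v_{5} = v_{2}  →  sig = (2; 1)
  P={1,4}:  v_{1} + v_{4} = v_{0}  →  sig = (2; 1)
  P={1,5}:  v_{1} + v_{5} = v_{3}  →  sig = (2; 1)
  P={2,3}:  v_{2} + v_{3} = v_{5}  →  sig = (2; 1)
  P={3,4}:  v_{3} + v_{4} = v_{2}  →  sig = (2; 1)
  P={4,5}:  v_{4} + v_{5} = 2·v_{2}  →  sig = (2; 2)

Sorted signature multiset PRS(X):
    (2; —)
    (2; —)
    (2; 1)
    (2; 1)
    (2; 1)
    (2; 1)
    (2; 1)
    (2; 1)
    (2; 2)


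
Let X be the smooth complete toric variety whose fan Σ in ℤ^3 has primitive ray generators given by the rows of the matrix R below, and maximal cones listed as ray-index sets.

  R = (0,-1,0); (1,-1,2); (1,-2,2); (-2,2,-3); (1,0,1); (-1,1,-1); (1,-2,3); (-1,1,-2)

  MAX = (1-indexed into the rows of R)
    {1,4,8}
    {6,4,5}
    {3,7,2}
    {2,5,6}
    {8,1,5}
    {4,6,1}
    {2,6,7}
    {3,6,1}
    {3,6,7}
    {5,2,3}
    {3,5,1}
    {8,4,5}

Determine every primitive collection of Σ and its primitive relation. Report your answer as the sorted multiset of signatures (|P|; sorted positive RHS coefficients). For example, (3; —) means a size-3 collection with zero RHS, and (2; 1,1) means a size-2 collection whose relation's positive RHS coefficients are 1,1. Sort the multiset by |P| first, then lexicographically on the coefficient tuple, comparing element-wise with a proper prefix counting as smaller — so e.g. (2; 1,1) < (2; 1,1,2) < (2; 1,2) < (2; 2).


Minimal non-faces — 14 found among 8 rays, 12 max cones:

  {2,8}:  v_{2} + v_{8} = 0 ; sig = (2; —)
  {1,2}:  v_{1} + v_{2} = v_{3} ; sig = (2; 1)
  {2,4}:  v_{2} + v_{4} = v_{6} ; sig = (2; 1)
  {3,8}:  v_{3} + v_{8} = v_{1} ; sig = (2; 1)
  {6,8}:  v_{6} + v_{8} = v_{4} ; sig = (2; 1)
  {3,4}:  v_{3} + v_{4} = v_{1} + v_{6} ; sig = (2; 1,1)
  {7,8}:  v_{7} + v_{8} = v_{3} + v_{6} ; sig = (2; 1,1)
  {1,7}:  v_{1} + v_{7} = 2·v_{3} + v_{6} ; sig = (2; 1,2)
  {4,7}:  v_{4} + v_{7} = v_{3} + 2·v_{6} ; sig = (2; 1,2)
  {5,7}:  v_{5} + v_{7} = 2·v_{2} ; sig = (2; 2)
  {1,5,6}:  v_{1} + v_{5} + v_{6} = 0 ; sig = (3; —)
  {1,4,5}:  v_{1} + v_{4} + v_{5} = v_{8} ; sig = (3; 1)
  {2,3,6}:  v_{2} + v_{3} + v_{6} = v_{7} ; sig = (3; 1)
  {3,5,6}:  v_{3} + v_{5} + v_{6} = v_{2} ; sig = (3; 1)

Hence PRS(X_Σ) =
    |P|=2: 10 collections, coeffs (), (1), (1), (1), (1), (1,1), (1,1), (1,2), (1,2), (2)
    |P|=3: 4 collections, coeffs (), (1), (1), (1)


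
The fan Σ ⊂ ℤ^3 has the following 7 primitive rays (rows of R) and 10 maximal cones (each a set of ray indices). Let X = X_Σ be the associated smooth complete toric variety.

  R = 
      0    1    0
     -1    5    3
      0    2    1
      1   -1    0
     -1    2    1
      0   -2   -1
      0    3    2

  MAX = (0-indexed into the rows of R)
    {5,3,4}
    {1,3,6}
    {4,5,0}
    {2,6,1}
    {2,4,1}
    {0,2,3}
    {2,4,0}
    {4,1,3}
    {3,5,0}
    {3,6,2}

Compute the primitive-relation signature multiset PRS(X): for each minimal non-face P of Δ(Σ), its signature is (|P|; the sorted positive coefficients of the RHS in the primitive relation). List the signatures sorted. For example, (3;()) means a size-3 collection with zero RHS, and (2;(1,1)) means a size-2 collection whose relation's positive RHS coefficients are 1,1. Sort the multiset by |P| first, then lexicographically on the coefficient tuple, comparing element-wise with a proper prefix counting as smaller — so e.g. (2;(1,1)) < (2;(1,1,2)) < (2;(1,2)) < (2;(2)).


9 collections generate NE(X_Σ); each relation:

  • {2,5}:  v_{2} + v_{5} = 0  ⇒ sig = (2;())
  • {4,6}:  v_{4} + v_{6} = v_{1}  ⇒ sig = (2;(1))
  • {5,6}:  v_{5} + v_{6} = v_{3} + v_{4}  ⇒ sig = (2;(1,1))
  • {0,1}:  v_{0} + v_{1} = 2·v_{2} + v_{4}  ⇒ sig = (2;(1,2))
  • {1,5}:  v_{1} + v_{5} = v_{3} + 2·v_{4}  ⇒ sig = (2;(1,2))
  • {0,6}:  v_{0} + v_{6} = 2·v_{2}  ⇒ sig = (2;(2))
  • {0,3,4}:  v_{0} + v_{3} + v_{4} = v_{2}  ⇒ sig = (3;(1))
  • {2,3,4}:  v_{2} + v_{3} + v_{4} = v_{6}  ⇒ sig = (3;(1))
  • {1,2,3}:  v_{1} + v_{2} + v_{3} = 2·v_{6}  ⇒ sig = (3;(2))

so the primitive-relation signature multiset is
[(2;()), (2;(1)), (2;(1,1)), (2;(1,2)), (2;(1,2)), (2;(2)), (3;(1)), (3;(1)), (3;(2))]


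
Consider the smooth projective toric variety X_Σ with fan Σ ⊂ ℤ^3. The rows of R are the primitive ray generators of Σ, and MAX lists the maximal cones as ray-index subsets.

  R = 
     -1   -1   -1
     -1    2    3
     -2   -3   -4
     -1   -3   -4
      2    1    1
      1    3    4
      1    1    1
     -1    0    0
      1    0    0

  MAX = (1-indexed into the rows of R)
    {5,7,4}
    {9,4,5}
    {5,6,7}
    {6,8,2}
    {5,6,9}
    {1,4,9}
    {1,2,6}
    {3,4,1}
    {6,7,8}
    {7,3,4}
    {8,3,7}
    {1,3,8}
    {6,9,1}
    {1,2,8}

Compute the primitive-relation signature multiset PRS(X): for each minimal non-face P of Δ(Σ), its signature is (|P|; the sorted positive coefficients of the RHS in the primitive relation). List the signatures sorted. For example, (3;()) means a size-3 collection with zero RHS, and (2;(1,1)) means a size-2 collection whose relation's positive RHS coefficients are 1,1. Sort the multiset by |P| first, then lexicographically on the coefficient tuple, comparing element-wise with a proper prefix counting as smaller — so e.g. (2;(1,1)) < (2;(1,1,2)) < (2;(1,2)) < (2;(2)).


Minimal non-faces — 16 found among 9 rays, 14 max cones:

  P={1,7}:  v_{1} + v_{7} = 0  ⟹  sig = (2;())
  P={4,6}:  v_{4} + v_{6} = 0  ⟹  sig = (2;())
  P={8,9}:  v_{8} + v_{9} = 0  ⟹  sig = (2;())
  P={1,5}:  v_{1} + v_{5} = v_{9}  ⟹  sig = (2;(1))
  P={2,5}:  v_{2} + v_{5} = v_{6}  ⟹  sig = (2;(1))
  P={3,6}:  v_{3} + v_{6} = v_{8}  ⟹  sig = (2;(1))
  P={3,9}:  v_{3} + v_{9} = v_{4}  ⟹  sig = (2;(1))
  P={4,8}:  v_{4} + v_{8} = v_{3}  ⟹  sig = (2;(1))
  P={5,8}:  v_{5} + v_{8} = v_{7}  ⟹  sig = (2;(1))
  P={7,9}:  v_{7} + v_{9} = v_{5}  ⟹  sig = (2;(1))
  P={2,4}:  v_{2} + v_{4} = v_{1} + v_{8}  ⟹  sig = (2;(1,1))
  P={2,7}:  v_{2} + v_{7} = v_{6} + v_{8}  ⟹  sig = (2;(1,1))
  P={2,9}:  v_{2} + v_{9} = v_{1} + v_{6}  ⟹  sig = (2;(1,1))
  P={3,5}:  v_{3} + v_{5} = v_{4} + v_{7}  ⟹  sig = (2;(1,1))
  P={2,3}:  v_{2} + v_{3} = v_{1} + 2·v_{8}  ⟹  sig = (2;(1,2))
  P={1,6,8}:  v_{1} + v_{6} + v_{8} = v_{2}  ⟹  sig = (3;(1))

Sorted signature multiset PRS(X):
[(2;()), (2;()), (2;()), (2;(1)), (2;(1)), (2;(1)), (2;(1)), (2;(1)), (2;(1)), (2;(1)), (2;(1,1)), (2;(1,1)), (2;(1,1)), (2;(1,1)), (2;(1,2)), (3;(1))]


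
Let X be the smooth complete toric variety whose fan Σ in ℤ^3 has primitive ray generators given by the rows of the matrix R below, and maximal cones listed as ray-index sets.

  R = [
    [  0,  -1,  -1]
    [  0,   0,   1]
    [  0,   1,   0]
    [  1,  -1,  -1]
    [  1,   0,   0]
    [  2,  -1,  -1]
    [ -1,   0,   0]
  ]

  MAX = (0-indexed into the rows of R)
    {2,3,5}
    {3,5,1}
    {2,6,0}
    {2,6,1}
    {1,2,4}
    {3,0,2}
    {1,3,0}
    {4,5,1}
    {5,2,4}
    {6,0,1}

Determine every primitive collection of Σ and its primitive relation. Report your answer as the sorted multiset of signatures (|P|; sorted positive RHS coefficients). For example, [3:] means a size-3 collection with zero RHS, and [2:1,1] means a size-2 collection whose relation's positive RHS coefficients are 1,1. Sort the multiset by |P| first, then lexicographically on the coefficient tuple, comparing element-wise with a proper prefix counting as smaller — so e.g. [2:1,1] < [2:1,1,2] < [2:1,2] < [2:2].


9 collections generate NE(X_Σ); each relation:

  P = {4,6}:  v_{4} + v_{6} = 0 ; sig = [2:]
  P = {0,4}:  v_{0} + v_{4} = v_{3} ; sig = [2:1]
  P = {3,4}:  v_{3} + v_{4} = v_{5} ; sig = [2:1]
  P = {3,6}:  v_{3} + v_{6} = v_{0} ; sig = [2:1]
  P = {5,6}:  v_{5} + v_{6} = v_{3} ; sig = [2:1]
  P = {0,5}:  v_{0} + v_{5} = 2·v_{3} ; sig = [2:2]
  P = {0,1,2}:  v_{0} + v_{1} + v_{2} = 0 ; sig = [3:]
  P = {1,2,3}:  v_{1} + v_{2} + v_{3} = v_{4} ; sig = [3:1]
  P = {1,2,5}:  v_{1} + v_{2} + v_{5} = 2·v_{4} ; sig = [3:2]

Signatures (|P|; sorted positive RHS coefficients), sorted:
    |P|=2: 6 collections, coeffs (), (1), (1), (1), (1), (2)
    |P|=3: 3 collections, coeffs (), (1), (2)
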